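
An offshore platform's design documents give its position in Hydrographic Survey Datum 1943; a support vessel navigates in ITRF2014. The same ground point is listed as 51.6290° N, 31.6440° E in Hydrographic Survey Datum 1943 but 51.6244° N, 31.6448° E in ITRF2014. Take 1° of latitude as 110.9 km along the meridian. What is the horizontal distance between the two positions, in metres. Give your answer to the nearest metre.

513 m

Δφ = 51.6244° − 51.6290° = -0.0046°; Δλ = 31.6448° − 31.6440° = +0.0008°.
ΔN = Δφ × 110900 = -510.1 m; ΔE = Δλ × 110900 × cos(51.6290°) = +0.0008 × 110900 × 0.620751 = 55.1 m.
Distance = √(ΔE² + ΔN²) = √(55.1² + (-510.1)²) = 513.1 m.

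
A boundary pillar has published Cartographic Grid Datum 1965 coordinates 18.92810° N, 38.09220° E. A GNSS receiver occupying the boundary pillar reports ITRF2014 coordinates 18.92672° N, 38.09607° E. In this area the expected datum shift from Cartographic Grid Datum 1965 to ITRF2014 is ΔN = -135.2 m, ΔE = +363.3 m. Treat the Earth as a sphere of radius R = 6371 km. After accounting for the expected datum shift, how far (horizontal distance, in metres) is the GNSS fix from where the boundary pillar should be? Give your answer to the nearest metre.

47 m

Observed coordinate differences: Δφ = -0.00138°, Δλ = +0.00387°.
Converting to metres (1° lat = 111195 m, cos φ = 0.945926): observed ΔN = -153.4 m, observed ΔE = 407.1 m.
Subtracting the expected shift leaves a residual of -153.4 − (-135.2) = -18.2 m north and 407.1 − (363.3) = 43.8 m east.
Residual distance = √((-18.2)² + 43.8²) = 47.4 m.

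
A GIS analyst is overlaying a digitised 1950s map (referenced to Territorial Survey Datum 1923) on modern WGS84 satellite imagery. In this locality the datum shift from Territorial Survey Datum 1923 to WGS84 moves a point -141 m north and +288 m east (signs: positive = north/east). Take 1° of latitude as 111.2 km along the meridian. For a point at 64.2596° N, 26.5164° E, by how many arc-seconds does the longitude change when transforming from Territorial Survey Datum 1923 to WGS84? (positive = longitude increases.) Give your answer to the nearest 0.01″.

At latitude 64.2596°, cos φ = 0.434294.
1° of longitude at this latitude = 111.2 × cos φ = 48.29 km, so Δλ = 288.0 / 48293.5 = 0.0059635° = 21.469″.

Δλ = 21.47″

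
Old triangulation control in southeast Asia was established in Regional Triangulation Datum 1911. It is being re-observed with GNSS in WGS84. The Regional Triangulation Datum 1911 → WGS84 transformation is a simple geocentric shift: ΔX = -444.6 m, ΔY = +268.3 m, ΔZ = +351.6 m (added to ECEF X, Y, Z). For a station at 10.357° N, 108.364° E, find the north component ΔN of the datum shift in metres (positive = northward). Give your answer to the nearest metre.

ΔN = 275 m

At φ = 10.357°, λ = 108.364°: sin φ = 0.179781, cos φ = 0.983707, sin λ = 0.949074, cos λ = -0.315053.
ΔN = −sin φ cos λ·ΔX − sin φ sin λ·ΔY + cos φ·ΔZ = −(0.179781)(-0.315053)(-444.6) − (0.179781)(0.949074)(268.3) + (0.983707)(351.6) = 274.91 m.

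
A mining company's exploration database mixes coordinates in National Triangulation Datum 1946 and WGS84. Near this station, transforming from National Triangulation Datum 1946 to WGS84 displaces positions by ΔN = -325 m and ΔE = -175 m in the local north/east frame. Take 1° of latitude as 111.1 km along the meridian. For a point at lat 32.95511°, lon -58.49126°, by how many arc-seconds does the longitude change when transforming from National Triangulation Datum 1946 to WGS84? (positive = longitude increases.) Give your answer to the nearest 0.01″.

Δλ = -6.76″

At latitude 32.95511°, cos φ = 0.839097.
1° of longitude at this latitude = 111.1 × cos φ = 93.22 km, so Δλ = -175.0 / 93223.7 = -0.0018772° = -6.758″.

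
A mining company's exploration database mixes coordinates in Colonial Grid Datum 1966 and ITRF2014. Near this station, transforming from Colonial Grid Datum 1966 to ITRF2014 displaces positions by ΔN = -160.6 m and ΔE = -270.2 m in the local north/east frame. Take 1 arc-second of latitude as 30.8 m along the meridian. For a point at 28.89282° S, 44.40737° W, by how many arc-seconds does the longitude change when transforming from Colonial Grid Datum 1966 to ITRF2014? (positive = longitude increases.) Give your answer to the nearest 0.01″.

At latitude -28.89282°, cos φ = 0.875525.
1″ of longitude at this latitude = 30.80 × cos φ = 26.9662 m, so Δλ = -270.2 / 26.9662 = -10.020″.

Δλ = -10.02″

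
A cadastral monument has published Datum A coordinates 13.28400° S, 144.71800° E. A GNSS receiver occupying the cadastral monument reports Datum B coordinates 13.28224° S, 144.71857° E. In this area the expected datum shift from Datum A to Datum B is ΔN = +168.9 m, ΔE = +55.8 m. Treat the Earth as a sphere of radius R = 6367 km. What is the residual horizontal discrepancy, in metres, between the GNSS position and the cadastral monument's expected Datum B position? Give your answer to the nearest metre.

27 m

Observed coordinate differences: Δφ = +0.00176°, Δλ = +0.00057°.
Converting to metres (1° lat = 111125 m, cos φ = 0.973243): observed ΔN = 195.6 m, observed ΔE = 61.6 m.
Subtracting the expected shift leaves a residual of 195.6 − (168.9) = 26.7 m north and 61.6 − (55.8) = 5.8 m east.
Residual distance = √(26.7² + 5.8²) = 27.3 m.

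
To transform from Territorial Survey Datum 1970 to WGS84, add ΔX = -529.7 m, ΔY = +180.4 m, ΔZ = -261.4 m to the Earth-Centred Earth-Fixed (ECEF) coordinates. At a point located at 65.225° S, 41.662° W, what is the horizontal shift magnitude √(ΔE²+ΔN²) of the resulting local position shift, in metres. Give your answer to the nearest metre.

At φ = -65.225°, λ = -41.662°: sin φ = -0.907960, cos φ = 0.419056, sin λ = -0.664735, cos λ = 0.747079.
ΔE = −sin λ·ΔX + cos λ·ΔY = −(-0.664735)·(-529.7) + (0.747079)·(180.4) = -217.34 m.
ΔN = −sin φ cos λ·ΔX − sin φ sin λ·ΔY + cos φ·ΔZ = −(-0.907960)(0.747079)(-529.7) − (-0.907960)(-0.664735)(180.4) + (0.419056)(-261.4) = -577.73 m.
Horizontal magnitude = √(ΔE² + ΔN²) = √((-217.34)² + (-577.73)²) = 617.26 m.

617 m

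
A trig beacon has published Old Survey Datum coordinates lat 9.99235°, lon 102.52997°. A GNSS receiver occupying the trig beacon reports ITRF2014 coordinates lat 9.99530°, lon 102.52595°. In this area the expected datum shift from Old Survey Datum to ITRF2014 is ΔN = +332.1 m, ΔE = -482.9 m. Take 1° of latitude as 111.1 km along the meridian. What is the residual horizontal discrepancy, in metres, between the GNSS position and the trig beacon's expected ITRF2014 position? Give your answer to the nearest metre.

43 m

Observed coordinate differences: Δφ = +0.00295°, Δλ = -0.00402°.
Converting to metres (1° lat = 111100 m, cos φ = 0.984831): observed ΔN = 327.7 m, observed ΔE = -439.8 m.
Subtracting the expected shift leaves a residual of 327.7 − (332.1) = -4.4 m north and -439.8 − (-482.9) = 43.1 m east.
Residual distance = √((-4.4)² + 43.1²) = 43.3 m.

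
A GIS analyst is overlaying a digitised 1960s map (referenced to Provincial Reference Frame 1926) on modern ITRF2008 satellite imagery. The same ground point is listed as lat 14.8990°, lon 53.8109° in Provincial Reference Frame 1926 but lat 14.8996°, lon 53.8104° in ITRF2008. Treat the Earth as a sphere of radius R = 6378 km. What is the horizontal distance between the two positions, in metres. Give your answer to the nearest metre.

Δφ = 14.8996° − 14.8990° = +0.0006°; Δλ = 53.8104° − 53.8109° = -0.0005°.
1° along a meridian = πR/180 = 111317 m.
ΔN = Δφ × 111317 = 66.8 m; ΔE = Δλ × 111317 × cos(14.8990°) = -0.0005 × 111317 × 0.966381 = -53.8 m.
Distance = √(ΔE² + ΔN²) = √((-53.8)² + 66.8²) = 85.8 m.

86 m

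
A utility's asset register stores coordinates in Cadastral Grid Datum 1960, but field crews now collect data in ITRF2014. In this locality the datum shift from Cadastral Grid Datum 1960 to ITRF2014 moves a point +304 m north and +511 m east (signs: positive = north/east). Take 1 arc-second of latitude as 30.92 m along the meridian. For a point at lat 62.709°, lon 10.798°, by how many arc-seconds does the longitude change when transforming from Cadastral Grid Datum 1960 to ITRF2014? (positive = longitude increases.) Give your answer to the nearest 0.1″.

Δλ = 36.0″

At latitude 62.709°, cos φ = 0.458510.
1″ of longitude at this latitude = 30.92 × cos φ = 14.1771 m, so Δλ = 511.0 / 14.1771 = 36.044″.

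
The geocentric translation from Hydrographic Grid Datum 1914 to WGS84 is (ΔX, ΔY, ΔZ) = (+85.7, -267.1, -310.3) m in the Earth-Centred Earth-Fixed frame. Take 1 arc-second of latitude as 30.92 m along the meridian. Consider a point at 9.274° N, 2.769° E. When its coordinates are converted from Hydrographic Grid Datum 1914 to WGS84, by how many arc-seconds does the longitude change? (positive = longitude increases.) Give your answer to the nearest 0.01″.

sin φ = 0.161156, cos φ = 0.986929, sin λ = 0.048309, cos λ = 0.998832.
East component: ΔE = −sin λ·ΔX + cos λ·ΔY = −(0.048309)(85.7) + (0.998832)(-267.1) = -270.93 m.
1° of latitude spans 3600 × 30.92 = 111312 m; at latitude φ, 1° of longitude spans that × cos φ = 109857.0 m, so Δλ = -270.93 / 109857.0 × 3600 = -8.878″.

Δλ = -8.88″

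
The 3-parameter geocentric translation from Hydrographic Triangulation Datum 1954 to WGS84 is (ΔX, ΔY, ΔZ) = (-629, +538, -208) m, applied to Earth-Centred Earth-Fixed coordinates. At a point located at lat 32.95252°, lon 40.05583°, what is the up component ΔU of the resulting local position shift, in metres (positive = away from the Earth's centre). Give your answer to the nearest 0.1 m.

ΔU = -226.6 m

The local up (radial) axis is (cos φ cos λ, cos φ sin λ, sin φ), giving ΔU = -403.993 + 290.522 − 113.140 = -226.61 m.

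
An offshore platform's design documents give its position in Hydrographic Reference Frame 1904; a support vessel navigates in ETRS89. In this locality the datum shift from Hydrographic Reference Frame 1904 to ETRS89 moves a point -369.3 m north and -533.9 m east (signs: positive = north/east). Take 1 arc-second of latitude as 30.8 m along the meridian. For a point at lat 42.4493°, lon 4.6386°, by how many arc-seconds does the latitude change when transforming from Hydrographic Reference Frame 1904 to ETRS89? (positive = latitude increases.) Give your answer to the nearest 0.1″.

Δφ = -12.0″

1″ of latitude = 30.80 m, so Δφ = -369.3 / 30.80 = -11.990″.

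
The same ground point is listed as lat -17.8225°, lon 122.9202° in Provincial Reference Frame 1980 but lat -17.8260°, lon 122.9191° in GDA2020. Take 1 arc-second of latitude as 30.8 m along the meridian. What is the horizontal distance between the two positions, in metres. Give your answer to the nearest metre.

Δφ = -17.8260° − -17.8225° = -0.0035°; Δλ = 122.9191° − 122.9202° = -0.0011°.
1° of latitude = 3600 × 30.80 = 110880 m.
ΔN = Δφ × 110880 = -388.1 m; ΔE = Δλ × 110880 × cos(-17.8225°) = -0.0011 × 110880 × 0.952009 = -116.1 m.
Distance = √(ΔE² + ΔN²) = √((-116.1)² + (-388.1)²) = 405.1 m.

405 m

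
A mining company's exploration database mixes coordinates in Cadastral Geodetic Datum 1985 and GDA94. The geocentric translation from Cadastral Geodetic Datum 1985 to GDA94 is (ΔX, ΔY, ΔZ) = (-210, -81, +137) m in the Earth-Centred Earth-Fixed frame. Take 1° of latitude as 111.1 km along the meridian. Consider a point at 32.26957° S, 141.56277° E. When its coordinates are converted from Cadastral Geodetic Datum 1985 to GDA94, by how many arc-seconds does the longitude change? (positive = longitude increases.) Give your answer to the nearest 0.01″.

Δλ = 7.43″

sin φ = -0.533903, cos φ = 0.845546, sin λ = 0.621657, cos λ = -0.783290.
East component: ΔE = −sin λ·ΔX + cos λ·ΔY = −(0.621657)(-210) + (-0.783290)(-81) = 193.99 m.
1° of latitude spans 111100 m; at latitude φ, 1° of longitude spans that × cos φ = 93940.1 m, so Δλ = 193.99 / 93940.1 × 3600 = 7.434″.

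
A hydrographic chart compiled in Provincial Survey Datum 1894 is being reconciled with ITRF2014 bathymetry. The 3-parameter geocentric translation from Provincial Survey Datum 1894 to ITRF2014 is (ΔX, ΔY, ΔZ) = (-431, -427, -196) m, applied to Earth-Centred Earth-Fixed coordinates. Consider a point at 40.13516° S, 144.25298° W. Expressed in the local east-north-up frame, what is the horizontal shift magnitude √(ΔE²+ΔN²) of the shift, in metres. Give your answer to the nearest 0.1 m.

254.7 m

The local east axis at (φ, λ) is (−sin λ, cos λ, 0), so ΔE = −sin(-144.25298°)·(-431) + cos(-144.25298°)·(-427) = 94.76 m.
The local north axis is (−sin φ cos λ, −sin φ sin λ, cos φ), giving ΔN = 225.480 + 160.798 − 149.847 = 236.43 m.
Horizontal magnitude = √(ΔE² + ΔN²) = √(94.76² + 236.43²) = 254.71 m.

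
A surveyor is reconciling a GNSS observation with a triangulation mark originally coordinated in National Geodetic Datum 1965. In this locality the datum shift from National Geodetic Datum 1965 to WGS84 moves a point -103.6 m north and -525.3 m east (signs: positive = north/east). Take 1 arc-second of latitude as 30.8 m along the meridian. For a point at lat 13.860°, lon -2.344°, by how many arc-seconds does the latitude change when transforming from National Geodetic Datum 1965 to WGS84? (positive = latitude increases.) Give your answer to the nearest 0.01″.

1″ of latitude = 30.80 m, so Δφ = -103.6 / 30.80 = -3.364″.

Δφ = -3.36″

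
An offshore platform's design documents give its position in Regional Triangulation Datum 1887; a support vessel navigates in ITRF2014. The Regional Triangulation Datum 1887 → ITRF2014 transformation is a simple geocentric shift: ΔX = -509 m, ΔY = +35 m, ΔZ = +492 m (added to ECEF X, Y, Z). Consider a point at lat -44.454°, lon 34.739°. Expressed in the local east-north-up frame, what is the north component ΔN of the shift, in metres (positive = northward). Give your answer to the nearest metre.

ΔN = 72 m

The local north axis is (−sin φ cos λ, −sin φ sin λ, cos φ), giving ΔN = -292.932 + 13.968 + 351.196 = 72.23 m.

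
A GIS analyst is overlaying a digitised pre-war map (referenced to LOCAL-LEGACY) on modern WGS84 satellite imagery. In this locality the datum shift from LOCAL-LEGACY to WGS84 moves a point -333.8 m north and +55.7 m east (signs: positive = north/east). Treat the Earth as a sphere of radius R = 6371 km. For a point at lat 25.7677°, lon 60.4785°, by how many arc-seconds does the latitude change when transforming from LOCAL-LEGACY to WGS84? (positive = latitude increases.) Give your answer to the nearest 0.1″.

Δφ = -10.8″

On a sphere of radius R, 1 rad of latitude = R, so Δφ = ΔN / R = -333.8 / 6371000 = -5.2394e-05 rad = -10.807″.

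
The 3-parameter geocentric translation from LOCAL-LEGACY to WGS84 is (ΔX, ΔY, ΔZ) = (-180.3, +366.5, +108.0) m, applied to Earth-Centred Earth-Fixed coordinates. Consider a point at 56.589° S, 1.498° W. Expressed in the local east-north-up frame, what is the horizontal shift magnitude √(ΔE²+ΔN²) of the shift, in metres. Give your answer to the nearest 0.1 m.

At φ = -56.589°, λ = -1.498°: sin φ = -0.834742, cos φ = 0.550641, sin λ = -0.026142, cos λ = 0.999658.
ΔE = −sin λ·ΔX + cos λ·ΔY = −(-0.026142)·(-180.3) + (0.999658)·(366.5) = 361.66 m.
ΔN = −sin φ cos λ·ΔX − sin φ sin λ·ΔY + cos φ·ΔZ = −(-0.834742)(0.999658)(-180.3) − (-0.834742)(-0.026142)(366.5) + (0.550641)(108.0) = -98.98 m.
Horizontal magnitude = √(ΔE² + ΔN²) = √(361.66² + (-98.98)²) = 374.96 m.

375.0 m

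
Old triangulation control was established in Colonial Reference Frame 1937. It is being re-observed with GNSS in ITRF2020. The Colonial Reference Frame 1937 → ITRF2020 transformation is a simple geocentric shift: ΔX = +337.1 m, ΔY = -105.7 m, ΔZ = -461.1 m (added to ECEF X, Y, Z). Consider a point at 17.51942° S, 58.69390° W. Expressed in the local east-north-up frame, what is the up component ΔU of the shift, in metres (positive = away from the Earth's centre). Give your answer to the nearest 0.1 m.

The local up (radial) axis is (cos φ cos λ, cos φ sin λ, sin φ), giving ΔU = 167.036 + 86.121 + 138.804 = 391.96 m.

ΔU = 392.0 m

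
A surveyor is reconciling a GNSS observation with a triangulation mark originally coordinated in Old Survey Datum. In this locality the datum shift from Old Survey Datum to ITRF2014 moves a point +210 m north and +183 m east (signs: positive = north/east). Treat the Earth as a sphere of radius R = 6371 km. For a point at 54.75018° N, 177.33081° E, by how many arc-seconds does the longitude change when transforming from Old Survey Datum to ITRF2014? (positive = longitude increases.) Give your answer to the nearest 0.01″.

At latitude 54.75018°, cos φ = 0.577143.
One radian of longitude at latitude φ spans R cos φ, so Δλ = ΔE / (R cos φ) = 183.0 / (6371000 × 0.577143) = 4.9769e-05 rad = 10.266″.

Δλ = 10.27″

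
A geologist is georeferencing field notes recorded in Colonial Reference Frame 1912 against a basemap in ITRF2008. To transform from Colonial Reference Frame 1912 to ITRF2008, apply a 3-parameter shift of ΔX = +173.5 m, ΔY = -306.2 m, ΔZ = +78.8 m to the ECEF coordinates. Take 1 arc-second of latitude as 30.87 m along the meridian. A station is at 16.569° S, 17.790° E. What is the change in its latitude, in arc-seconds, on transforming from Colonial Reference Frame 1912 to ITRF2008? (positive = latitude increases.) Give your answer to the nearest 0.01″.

Δφ = 3.11″

sin φ = -0.285170, cos φ = 0.958477, sin λ = 0.305529, cos λ = 0.952183.
North component: ΔN = −sin φ cos λ·ΔX − sin φ sin λ·ΔY + cos φ·ΔZ = −(-0.285170)(0.952183)(173.5) − (-0.285170)(0.305529)(-306.2) + (0.958477)(78.8) = 95.96 m.
1° of latitude spans 3600 × 30.87 = 111132 m, so Δφ = 95.96 / 111132 × 3600 = 3.109″.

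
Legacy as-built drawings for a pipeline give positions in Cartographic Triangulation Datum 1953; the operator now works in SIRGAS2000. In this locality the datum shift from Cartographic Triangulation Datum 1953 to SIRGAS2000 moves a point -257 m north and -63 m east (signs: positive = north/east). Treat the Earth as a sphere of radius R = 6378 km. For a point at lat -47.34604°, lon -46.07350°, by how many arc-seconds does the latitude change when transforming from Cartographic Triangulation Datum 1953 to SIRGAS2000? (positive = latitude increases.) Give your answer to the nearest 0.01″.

Δφ = -8.31″

On a sphere of radius R, 1 rad of latitude = R, so Δφ = ΔN / R = -257.0 / 6378000 = -4.0295e-05 rad = -8.311″.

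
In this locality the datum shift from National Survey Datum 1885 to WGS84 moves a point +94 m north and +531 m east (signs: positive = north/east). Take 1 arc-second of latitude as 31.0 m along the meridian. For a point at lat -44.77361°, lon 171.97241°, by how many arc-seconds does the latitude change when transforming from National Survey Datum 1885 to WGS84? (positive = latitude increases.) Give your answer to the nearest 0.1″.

Δφ = 3.0″

1″ of latitude = 31.00 m, so Δφ = 94.0 / 31.00 = 3.032″.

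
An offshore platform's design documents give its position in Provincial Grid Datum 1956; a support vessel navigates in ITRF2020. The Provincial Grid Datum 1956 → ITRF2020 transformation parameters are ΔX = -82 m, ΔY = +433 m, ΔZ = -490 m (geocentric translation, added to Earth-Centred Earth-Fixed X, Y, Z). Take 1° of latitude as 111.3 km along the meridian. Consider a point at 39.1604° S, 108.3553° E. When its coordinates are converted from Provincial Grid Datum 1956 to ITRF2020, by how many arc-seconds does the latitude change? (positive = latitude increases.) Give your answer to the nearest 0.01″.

sin φ = -0.631494, cos φ = 0.775381, sin λ = 0.949122, cos λ = -0.314909.
North component: ΔN = −sin φ cos λ·ΔX − sin φ sin λ·ΔY + cos φ·ΔZ = −(-0.631494)(-0.314909)(-82) − (-0.631494)(0.949122)(433) + (0.775381)(-490) = -104.11 m.
1° of latitude spans 111300 m, so Δφ = -104.11 / 111300 × 3600 = -3.367″.

Δφ = -3.37″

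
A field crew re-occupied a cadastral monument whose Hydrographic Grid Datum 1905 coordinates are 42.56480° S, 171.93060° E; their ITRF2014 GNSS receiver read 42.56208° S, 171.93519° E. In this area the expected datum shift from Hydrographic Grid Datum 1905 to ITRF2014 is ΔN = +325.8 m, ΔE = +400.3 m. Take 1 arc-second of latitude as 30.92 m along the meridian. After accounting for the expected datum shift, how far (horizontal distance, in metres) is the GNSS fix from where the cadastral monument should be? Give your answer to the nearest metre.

Observed coordinate differences: Δφ = +0.00272°, Δλ = +0.00459°.
Converting to metres (1° lat = 111312 m, cos φ = 0.736513): observed ΔN = 302.8 m, observed ΔE = 376.3 m.
Subtracting the expected shift leaves a residual of 302.8 − (325.8) = -23.0 m north and 376.3 − (400.3) = -24.0 m east.
Residual distance = √((-23.0)² + (-24.0)²) = 33.3 m.

33 m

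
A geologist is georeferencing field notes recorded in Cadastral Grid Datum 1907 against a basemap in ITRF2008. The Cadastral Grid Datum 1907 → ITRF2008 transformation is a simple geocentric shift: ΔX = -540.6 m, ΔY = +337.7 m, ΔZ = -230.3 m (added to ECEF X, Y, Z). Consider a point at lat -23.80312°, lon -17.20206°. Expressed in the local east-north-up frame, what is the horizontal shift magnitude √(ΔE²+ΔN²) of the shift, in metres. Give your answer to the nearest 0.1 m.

The local east axis at (φ, λ) is (−sin λ, cos λ, 0), so ΔE = −sin(-17.20206°)·(-540.6) + cos(-17.20206°)·337.7 = 162.72 m.
The local north axis is (−sin φ cos λ, −sin φ sin λ, cos φ), giving ΔN = -208.424 − 40.308 − 210.710 = -459.44 m.
Horizontal magnitude = √(ΔE² + ΔN²) = √(162.72² + (-459.44)²) = 487.40 m.

487.4 m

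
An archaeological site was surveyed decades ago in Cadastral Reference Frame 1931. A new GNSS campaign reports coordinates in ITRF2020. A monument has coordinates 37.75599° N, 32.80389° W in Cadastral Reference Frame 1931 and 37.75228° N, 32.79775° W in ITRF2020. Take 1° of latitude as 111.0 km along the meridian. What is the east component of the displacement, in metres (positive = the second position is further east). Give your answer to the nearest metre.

ΔE = 539 m

Δφ = 37.75228° − 37.75599° = -0.00371°; Δλ = -32.79775° − -32.80389° = +0.00614°.
ΔN = Δφ × 111000 = -411.8 m; ΔE = Δλ × 111000 × cos(37.75599°) = +0.00614 × 111000 × 0.790626 = 538.8 m.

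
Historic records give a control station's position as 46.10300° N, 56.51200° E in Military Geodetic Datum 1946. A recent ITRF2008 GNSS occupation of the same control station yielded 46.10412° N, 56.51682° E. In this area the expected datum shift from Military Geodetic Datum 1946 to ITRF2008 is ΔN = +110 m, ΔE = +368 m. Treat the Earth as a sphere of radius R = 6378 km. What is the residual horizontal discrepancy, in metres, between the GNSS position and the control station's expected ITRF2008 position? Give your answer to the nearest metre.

Observed coordinate differences: Δφ = +0.00112°, Δλ = +0.00482°.
Converting to metres (1° lat = 111317 m, cos φ = 0.693364): observed ΔN = 124.7 m, observed ΔE = 372.0 m.
Subtracting the expected shift leaves a residual of 124.7 − (110) = 14.7 m north and 372.0 − (368) = 4.0 m east.
Residual distance = √(14.7² + 4.0²) = 15.2 m.

15 m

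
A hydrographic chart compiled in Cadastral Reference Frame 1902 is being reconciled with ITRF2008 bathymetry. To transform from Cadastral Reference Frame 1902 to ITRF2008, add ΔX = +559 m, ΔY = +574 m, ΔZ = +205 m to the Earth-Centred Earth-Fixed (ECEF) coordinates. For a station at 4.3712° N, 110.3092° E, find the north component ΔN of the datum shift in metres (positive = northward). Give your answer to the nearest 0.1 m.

ΔN = 178.2 m

At φ = 4.3712°, λ = 110.3092°: sin φ = 0.076218, cos φ = 0.997091, sin λ = 0.937833, cos λ = -0.347086.
ΔN = −sin φ cos λ·ΔX − sin φ sin λ·ΔY + cos φ·ΔZ = −(0.076218)(-0.347086)(559) − (0.076218)(0.937833)(574) + (0.997091)(205) = 178.16 m.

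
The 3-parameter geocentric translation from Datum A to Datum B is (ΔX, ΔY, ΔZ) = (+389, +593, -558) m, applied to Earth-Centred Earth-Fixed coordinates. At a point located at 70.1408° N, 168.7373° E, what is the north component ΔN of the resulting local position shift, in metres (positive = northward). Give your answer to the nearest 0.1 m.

At φ = 70.1408°, λ = 168.7373°: sin φ = 0.940530, cos φ = 0.339710, sin λ = 0.195308, cos λ = -0.980742.
ΔN = −sin φ cos λ·ΔX − sin φ sin λ·ΔY + cos φ·ΔZ = −(0.940530)(-0.980742)(389) − (0.940530)(0.195308)(593) + (0.339710)(-558) = 60.33 m.

ΔN = 60.3 m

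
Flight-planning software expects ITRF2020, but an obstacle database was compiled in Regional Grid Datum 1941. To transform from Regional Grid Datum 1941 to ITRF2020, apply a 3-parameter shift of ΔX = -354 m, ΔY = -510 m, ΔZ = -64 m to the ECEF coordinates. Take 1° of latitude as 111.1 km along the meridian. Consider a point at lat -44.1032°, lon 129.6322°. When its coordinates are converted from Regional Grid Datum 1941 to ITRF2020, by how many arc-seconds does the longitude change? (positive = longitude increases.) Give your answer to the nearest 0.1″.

sin φ = -0.695953, cos φ = 0.718087, sin λ = 0.770155, cos λ = -0.637857.
East component: ΔE = −sin λ·ΔX + cos λ·ΔY = −(0.770155)(-354) + (-0.637857)(-510) = 597.94 m.
1° of latitude spans 111100 m; at latitude φ, 1° of longitude spans that × cos φ = 79779.5 m, so Δλ = 597.94 / 79779.5 × 3600 = 26.982″.

Δλ = 27.0″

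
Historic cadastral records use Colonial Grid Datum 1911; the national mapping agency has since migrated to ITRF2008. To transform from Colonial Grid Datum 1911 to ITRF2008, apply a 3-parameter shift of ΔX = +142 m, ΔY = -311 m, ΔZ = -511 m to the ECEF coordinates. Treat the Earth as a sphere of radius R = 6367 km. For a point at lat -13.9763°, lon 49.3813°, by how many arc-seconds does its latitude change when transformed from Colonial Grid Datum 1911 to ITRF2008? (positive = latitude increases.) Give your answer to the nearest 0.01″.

sin φ = -0.241521, cos φ = 0.970396, sin λ = 0.759059, cos λ = 0.651022.
North component: ΔN = −sin φ cos λ·ΔX − sin φ sin λ·ΔY + cos φ·ΔZ = −(-0.241521)(0.651022)(142) − (-0.241521)(0.759059)(-311) + (0.970396)(-511) = -530.56 m.
1° of latitude spans πR/180 = 111125 m, so Δφ = -530.56 / 111125 × 3600 = -17.188″.

Δφ = -17.19″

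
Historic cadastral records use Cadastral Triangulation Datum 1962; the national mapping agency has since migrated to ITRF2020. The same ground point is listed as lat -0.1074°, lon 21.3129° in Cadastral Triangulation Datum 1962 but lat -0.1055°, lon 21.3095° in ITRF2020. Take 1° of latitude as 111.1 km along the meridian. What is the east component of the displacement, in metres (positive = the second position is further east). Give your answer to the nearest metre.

ΔE = -378 m

Δφ = -0.1055° − -0.1074° = +0.0019°; Δλ = 21.3095° − 21.3129° = -0.0034°.
ΔN = Δφ × 111100 = 211.1 m; ΔE = Δλ × 111100 × cos(-0.1074°) = -0.0034 × 111100 × 0.999998 = -377.7 m.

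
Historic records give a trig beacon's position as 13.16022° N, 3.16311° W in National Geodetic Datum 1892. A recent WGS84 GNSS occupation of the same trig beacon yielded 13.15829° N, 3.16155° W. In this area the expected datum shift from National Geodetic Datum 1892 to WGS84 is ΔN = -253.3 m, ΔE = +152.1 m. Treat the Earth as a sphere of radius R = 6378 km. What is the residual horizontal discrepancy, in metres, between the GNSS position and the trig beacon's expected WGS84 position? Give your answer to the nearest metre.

Observed coordinate differences: Δφ = -0.00193°, Δλ = +0.00156°.
Converting to metres (1° lat = 111317 m, cos φ = 0.973737): observed ΔN = -214.8 m, observed ΔE = 169.1 m.
Subtracting the expected shift leaves a residual of -214.8 − (-253.3) = 38.5 m north and 169.1 − (152.1) = 17.0 m east.
Residual distance = √(38.5² + 17.0²) = 42.0 m.

42 m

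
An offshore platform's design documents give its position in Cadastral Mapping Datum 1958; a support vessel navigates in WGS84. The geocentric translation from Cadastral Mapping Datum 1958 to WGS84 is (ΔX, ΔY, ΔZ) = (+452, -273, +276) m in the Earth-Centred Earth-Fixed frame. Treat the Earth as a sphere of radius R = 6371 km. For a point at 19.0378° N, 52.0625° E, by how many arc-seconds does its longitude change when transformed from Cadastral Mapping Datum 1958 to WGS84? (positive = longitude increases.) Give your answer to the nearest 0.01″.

sin φ = 0.326192, cos φ = 0.945304, sin λ = 0.788682, cos λ = 0.614802.
East component: ΔE = −sin λ·ΔX + cos λ·ΔY = −(0.788682)(452) + (0.614802)(-273) = -524.33 m.
1° of latitude spans πR/180 = 111195 m; at latitude φ, 1° of longitude spans that × cos φ = 105113.0 m, so Δλ = -524.33 / 105113.0 × 3600 = -17.958″.

Δλ = -17.96″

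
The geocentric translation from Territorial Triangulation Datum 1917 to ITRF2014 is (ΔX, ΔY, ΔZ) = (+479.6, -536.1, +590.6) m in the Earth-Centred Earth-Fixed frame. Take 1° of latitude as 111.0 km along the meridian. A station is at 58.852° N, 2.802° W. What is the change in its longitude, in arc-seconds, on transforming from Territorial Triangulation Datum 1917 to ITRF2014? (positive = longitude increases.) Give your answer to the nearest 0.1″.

Δλ = -32.1″

sin φ = 0.855834, cos φ = 0.517250, sin λ = -0.048885, cos λ = 0.998804.
East component: ΔE = −sin λ·ΔX + cos λ·ΔY = −(-0.048885)(479.6) + (0.998804)(-536.1) = -512.01 m.
1° of latitude spans 111000 m; at latitude φ, 1° of longitude spans that × cos φ = 57414.8 m, so Δλ = -512.01 / 57414.8 × 3600 = -32.104″.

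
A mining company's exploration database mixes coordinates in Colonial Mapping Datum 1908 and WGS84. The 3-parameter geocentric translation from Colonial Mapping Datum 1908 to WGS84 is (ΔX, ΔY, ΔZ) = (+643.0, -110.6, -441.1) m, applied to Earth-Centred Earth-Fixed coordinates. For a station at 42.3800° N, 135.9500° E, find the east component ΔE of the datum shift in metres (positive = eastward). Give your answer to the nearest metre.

ΔE = -368 m

At φ = 42.3800°, λ = 135.9500°: sin φ = 0.674045, cos φ = 0.738691, sin λ = 0.695286, cos λ = -0.718733.
ΔE = −sin λ·ΔX + cos λ·ΔY = −(0.695286)·(643.0) + (-0.718733)·(-110.6) = -367.58 m.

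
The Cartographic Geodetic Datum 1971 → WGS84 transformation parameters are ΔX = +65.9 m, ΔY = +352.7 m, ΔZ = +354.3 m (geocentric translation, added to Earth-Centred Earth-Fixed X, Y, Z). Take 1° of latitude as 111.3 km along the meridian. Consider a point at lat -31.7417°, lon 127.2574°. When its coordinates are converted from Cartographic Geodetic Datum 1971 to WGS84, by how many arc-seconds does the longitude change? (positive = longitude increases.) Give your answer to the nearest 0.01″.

Δλ = -10.12″

sin φ = -0.526091, cos φ = 0.850428, sin λ = 0.795924, cos λ = -0.605397.
East component: ΔE = −sin λ·ΔX + cos λ·ΔY = −(0.795924)(65.9) + (-0.605397)(352.7) = -265.97 m.
1° of latitude spans 111300 m; at latitude φ, 1° of longitude spans that × cos φ = 94652.7 m, so Δλ = -265.97 / 94652.7 × 3600 = -10.116″.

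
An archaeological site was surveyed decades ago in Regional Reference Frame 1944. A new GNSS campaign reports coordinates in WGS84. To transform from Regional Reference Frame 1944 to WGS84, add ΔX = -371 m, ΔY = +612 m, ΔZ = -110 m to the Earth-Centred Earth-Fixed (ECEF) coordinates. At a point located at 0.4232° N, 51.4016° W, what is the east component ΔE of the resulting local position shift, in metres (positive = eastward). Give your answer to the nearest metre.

At φ = 0.4232°, λ = -51.4016°: sin φ = 0.007386, cos φ = 0.999973, sin λ = -0.781538, cos λ = 0.623858.
ΔE = −sin λ·ΔX + cos λ·ΔY = −(-0.781538)·(-371) + (0.623858)·(612) = 91.85 m.

ΔE = 92 m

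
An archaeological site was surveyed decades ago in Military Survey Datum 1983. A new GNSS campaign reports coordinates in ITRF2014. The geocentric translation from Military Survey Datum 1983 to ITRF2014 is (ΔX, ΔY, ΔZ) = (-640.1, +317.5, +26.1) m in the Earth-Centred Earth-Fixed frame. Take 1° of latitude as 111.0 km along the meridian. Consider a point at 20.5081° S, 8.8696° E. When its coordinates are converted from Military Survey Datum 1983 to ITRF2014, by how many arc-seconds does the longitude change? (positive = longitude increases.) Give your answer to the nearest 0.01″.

Δλ = 14.28″

sin φ = -0.350340, cos φ = 0.936623, sin λ = 0.154186, cos λ = 0.988042.
East component: ΔE = −sin λ·ΔX + cos λ·ΔY = −(0.154186)(-640.1) + (0.988042)(317.5) = 412.40 m.
1° of latitude spans 111000 m; at latitude φ, 1° of longitude spans that × cos φ = 103965.1 m, so Δλ = 412.40 / 103965.1 × 3600 = 14.280″.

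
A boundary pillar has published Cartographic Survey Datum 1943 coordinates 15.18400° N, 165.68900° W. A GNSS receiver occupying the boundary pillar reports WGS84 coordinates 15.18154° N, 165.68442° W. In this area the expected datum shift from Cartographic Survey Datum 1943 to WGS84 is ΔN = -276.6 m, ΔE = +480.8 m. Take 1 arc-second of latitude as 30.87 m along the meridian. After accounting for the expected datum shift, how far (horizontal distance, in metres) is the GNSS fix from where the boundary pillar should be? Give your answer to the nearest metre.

Observed coordinate differences: Δφ = -0.00246°, Δλ = +0.00458°.
Converting to metres (1° lat = 111132 m, cos φ = 0.965090): observed ΔN = -273.4 m, observed ΔE = 491.2 m.
Subtracting the expected shift leaves a residual of -273.4 − (-276.6) = 3.2 m north and 491.2 − (480.8) = 10.4 m east.
Residual distance = √(3.2² + 10.4²) = 10.9 m.

11 m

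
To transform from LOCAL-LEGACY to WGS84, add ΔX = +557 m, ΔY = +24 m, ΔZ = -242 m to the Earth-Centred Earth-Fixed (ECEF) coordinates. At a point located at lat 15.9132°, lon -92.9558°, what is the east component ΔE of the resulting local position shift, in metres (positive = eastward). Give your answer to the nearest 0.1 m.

At φ = 15.9132°, λ = -92.9558°: sin φ = 0.274181, cos φ = 0.961678, sin λ = -0.998670, cos λ = -0.051566.
ΔE = −sin λ·ΔX + cos λ·ΔY = −(-0.998670)·(557) + (-0.051566)·(24) = 555.02 m.

ΔE = 555.0 m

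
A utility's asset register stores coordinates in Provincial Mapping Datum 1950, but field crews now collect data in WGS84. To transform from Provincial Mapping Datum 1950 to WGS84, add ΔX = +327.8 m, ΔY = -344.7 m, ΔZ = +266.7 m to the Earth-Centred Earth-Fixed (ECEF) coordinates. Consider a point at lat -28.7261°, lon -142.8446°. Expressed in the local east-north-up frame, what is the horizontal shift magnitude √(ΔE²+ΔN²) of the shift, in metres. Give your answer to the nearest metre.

517 m

The local east axis at (φ, λ) is (−sin λ, cos λ, 0), so ΔE = −sin(-142.8446°)·327.8 + cos(-142.8446°)·(-344.7) = 472.71 m.
The local north axis is (−sin φ cos λ, −sin φ sin λ, cos φ), giving ΔN = -125.566 + 100.062 + 233.877 = 208.37 m.
Horizontal magnitude = √(ΔE² + ΔN²) = √(472.71² + 208.37²) = 516.60 m.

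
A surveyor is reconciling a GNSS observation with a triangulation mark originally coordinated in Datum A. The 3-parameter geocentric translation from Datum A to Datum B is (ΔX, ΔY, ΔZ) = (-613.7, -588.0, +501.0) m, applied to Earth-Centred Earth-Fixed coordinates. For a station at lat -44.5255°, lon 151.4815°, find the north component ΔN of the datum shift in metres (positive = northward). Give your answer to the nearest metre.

ΔN = 538 m

At φ = -44.5255°, λ = 151.4815°: sin φ = -0.701227, cos φ = 0.712938, sin λ = 0.477442, cos λ = -0.878663.
ΔN = −sin φ cos λ·ΔX − sin φ sin λ·ΔY + cos φ·ΔZ = −(-0.701227)(-0.878663)(-613.7) − (-0.701227)(0.477442)(-588.0) + (0.712938)(501.0) = 538.45 m.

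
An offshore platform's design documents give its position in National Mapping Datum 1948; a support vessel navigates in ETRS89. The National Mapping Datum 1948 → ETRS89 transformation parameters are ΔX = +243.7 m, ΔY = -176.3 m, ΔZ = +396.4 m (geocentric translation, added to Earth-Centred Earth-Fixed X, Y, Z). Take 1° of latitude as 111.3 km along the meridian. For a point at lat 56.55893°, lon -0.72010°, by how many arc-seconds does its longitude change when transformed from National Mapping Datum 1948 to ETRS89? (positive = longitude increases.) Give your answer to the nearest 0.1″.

sin φ = 0.834453, cos φ = 0.551079, sin λ = -0.012568, cos λ = 0.999921.
East component: ΔE = −sin λ·ΔX + cos λ·ΔY = −(-0.012568)(243.7) + (0.999921)(-176.3) = -173.22 m.
1° of latitude spans 111300 m; at latitude φ, 1° of longitude spans that × cos φ = 61335.1 m, so Δλ = -173.22 / 61335.1 × 3600 = -10.167″.

Δλ = -10.2″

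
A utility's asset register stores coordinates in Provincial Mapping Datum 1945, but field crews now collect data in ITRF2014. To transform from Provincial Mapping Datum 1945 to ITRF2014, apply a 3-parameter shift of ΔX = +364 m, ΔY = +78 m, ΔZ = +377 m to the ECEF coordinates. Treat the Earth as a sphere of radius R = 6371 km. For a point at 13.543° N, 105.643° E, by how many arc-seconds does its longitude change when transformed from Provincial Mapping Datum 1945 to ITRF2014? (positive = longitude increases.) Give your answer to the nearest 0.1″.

Δλ = -12.4″

sin φ = 0.234175, cos φ = 0.972194, sin λ = 0.962960, cos λ = -0.269643.
East component: ΔE = −sin λ·ΔX + cos λ·ΔY = −(0.962960)(364) + (-0.269643)(78) = -371.55 m.
1° of latitude spans πR/180 = 111195 m; at latitude φ, 1° of longitude spans that × cos φ = 108103.1 m, so Δλ = -371.55 / 108103.1 × 3600 = -12.373″.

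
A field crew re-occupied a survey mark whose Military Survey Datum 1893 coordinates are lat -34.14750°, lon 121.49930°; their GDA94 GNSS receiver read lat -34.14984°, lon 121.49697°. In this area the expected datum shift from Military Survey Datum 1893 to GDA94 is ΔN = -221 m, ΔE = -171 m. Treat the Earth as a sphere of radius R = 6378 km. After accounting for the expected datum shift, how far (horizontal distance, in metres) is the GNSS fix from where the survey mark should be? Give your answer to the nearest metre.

59 m

Observed coordinate differences: Δφ = -0.00234°, Δλ = -0.00233°.
Converting to metres (1° lat = 111317 m, cos φ = 0.827595): observed ΔN = -260.5 m, observed ΔE = -214.7 m.
Subtracting the expected shift leaves a residual of -260.5 − (-221) = -39.5 m north and -214.7 − (-171) = -43.7 m east.
Residual distance = √((-39.5)² + (-43.7)²) = 58.9 m.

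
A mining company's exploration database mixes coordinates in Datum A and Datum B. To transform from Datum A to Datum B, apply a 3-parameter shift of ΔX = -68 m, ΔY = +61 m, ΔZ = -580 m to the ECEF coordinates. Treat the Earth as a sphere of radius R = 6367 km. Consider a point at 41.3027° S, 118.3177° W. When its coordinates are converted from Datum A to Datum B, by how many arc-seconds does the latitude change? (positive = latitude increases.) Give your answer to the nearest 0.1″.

Δφ = -14.6″

sin φ = -0.660037, cos φ = 0.751233, sin λ = -0.880331, cos λ = -0.474360.
North component: ΔN = −sin φ cos λ·ΔX − sin φ sin λ·ΔY + cos φ·ΔZ = −(-0.660037)(-0.474360)(-68) − (-0.660037)(-0.880331)(61) + (0.751233)(-580) = -449.87 m.
1° of latitude spans πR/180 = 111125 m, so Δφ = -449.87 / 111125 × 3600 = -14.574″.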